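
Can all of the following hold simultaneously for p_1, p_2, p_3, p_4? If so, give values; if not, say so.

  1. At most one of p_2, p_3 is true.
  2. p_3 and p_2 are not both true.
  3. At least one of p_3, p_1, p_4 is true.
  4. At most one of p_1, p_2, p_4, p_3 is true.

p_1: True; p_2: False; p_3: False; p_4: False

  (1) {p_2, p_3}: 0 true — at most one ✓
  (2) p_3=F, p_2=F — not both ✓
  (3) {p_3, p_1, p_4}: 1 true — at least one ✓
  (4) {p_1, p_2, p_4, p_3}: 1 true — at most one ✓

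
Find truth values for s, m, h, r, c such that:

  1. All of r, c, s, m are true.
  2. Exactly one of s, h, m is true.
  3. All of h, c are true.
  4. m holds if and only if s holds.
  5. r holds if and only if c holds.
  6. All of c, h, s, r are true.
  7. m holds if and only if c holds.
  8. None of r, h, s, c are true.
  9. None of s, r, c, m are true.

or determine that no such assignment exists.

UNSATISFIABLE

Case s = True:
  Constraint (8) is violated (s=T) — contradiction.
Case s = False:
  Constraint (1) is violated (s=F) — contradiction.
Both cases fail — unsatisfiable.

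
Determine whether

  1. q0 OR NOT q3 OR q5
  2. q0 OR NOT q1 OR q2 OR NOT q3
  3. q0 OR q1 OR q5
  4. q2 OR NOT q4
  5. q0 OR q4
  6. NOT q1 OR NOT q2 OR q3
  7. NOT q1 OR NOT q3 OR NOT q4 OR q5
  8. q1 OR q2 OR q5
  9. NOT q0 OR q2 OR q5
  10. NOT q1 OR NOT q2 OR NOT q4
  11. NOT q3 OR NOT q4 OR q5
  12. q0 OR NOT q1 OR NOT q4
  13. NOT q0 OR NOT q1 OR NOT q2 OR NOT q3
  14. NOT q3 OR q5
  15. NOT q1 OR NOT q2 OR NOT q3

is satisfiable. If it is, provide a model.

q0 = True, q1 = True, q2 = False, q3 = True, q4 = False, q5 = True

Set q0 = True.
Set q1 = True.
Try q2 = True:
  (NOT q1 OR NOT q2 OR q3) forces q3 = True.
  clause (NOT q0 OR NOT q1 OR NOT q2 OR NOT q3) is falsified — backtrack.
So q2 = False.
  then (q2 OR NOT q4) forces q4 = False.
  then (NOT q0 OR q2 OR q5) forces q5 = True.
Set q3 = True.
All clauses satisfied.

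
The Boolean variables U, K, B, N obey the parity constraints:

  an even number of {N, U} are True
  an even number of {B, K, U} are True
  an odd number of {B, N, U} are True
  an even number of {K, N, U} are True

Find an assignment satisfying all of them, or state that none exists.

U=T, K=F, B=T, N=T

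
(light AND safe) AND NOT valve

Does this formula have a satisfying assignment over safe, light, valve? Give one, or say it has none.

safe=T; light=T; valve=F

  light AND safe = True
  NOT valve = True
Both conjuncts True, so the formula holds.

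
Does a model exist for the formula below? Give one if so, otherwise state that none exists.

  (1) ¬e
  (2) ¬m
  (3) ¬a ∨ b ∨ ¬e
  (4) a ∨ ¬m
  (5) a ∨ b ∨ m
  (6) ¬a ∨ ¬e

a=F, b=T, m=F, e=F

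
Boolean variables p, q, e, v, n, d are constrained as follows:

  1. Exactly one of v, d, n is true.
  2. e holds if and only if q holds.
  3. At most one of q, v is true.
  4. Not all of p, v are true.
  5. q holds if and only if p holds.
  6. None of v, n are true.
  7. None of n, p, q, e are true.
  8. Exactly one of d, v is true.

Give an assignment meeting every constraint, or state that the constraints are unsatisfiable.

p = False, q = False, e = False, v = False, n = False, d = True

  (1) {v, d, n}: 1 true — exactly one ✓
  (2) e=F, q=F — same ✓
  (3) {q, v}: 0 true — at most one ✓
  (4) {p, v}: 0/2 true — not all ✓
  (5) q=F, p=F — same ✓
  (6) {v, n}: 0 true — none ✓
  (7) {n, p, q, e}: 0 true — none ✓
  (8) {d, v}: 1 true — exactly one ✓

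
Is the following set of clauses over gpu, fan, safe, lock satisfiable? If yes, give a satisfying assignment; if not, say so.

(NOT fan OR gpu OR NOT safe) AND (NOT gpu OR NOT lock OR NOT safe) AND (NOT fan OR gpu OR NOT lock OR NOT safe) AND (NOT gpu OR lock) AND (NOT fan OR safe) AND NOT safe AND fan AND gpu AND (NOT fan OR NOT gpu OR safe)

Case fan = True:
  (NOT fan OR safe) forces safe = True.
  Clause (NOT safe) is falsified — contradiction.
Case fan = False:
  Clause (fan) is falsified — contradiction.
Both cases fail, so the formula is unsatisfiable.

The formula is unsatisfiable.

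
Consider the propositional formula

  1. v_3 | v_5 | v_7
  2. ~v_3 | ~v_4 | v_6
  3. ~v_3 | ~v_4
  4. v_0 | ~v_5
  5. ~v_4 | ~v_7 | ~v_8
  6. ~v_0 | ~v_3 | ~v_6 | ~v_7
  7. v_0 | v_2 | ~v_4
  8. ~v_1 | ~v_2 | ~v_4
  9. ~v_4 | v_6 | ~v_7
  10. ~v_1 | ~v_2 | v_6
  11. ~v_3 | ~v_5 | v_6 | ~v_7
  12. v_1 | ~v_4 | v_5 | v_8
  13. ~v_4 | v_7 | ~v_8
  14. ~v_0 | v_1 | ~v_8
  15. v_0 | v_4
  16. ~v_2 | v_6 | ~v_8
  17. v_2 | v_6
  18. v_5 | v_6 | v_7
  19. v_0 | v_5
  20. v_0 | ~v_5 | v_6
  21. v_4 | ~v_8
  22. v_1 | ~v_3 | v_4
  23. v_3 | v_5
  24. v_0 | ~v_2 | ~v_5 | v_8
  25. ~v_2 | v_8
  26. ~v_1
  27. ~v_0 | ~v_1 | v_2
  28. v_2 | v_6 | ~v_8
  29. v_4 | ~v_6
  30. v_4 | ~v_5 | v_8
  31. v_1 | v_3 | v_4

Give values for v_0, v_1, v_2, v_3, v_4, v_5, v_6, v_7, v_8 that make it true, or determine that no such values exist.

v_0 = True; v_1 = False; v_2 = False; v_3 = False; v_4 = True; v_5 = True; v_6 = True; v_7 = False; v_8 = False

Unit clause (~v_1) forces v_1 = False.
Try v_0 = False:
  (v_0 | ~v_5) forces v_5 = False.
  clause (v_0 | v_5) is falsified — backtrack.
So v_0 = True.
  then (~v_0 | v_1 | ~v_8) forces v_8 = False.
  then (~v_2 | v_8) forces v_2 = False.
  then (v_2 | v_6) forces v_6 = True.
  then (v_4 | ~v_6) forces v_4 = True.
  then (~v_3 | ~v_4) forces v_3 = False.
  then (v_1 | ~v_4 | v_5 | v_8) forces v_5 = True.
Set v_7 = False.
All clauses satisfied.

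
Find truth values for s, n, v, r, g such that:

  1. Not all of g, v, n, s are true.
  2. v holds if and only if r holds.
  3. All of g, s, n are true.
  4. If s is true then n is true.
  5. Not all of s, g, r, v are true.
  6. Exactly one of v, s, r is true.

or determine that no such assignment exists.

s = True, n = True, v = False, r = False, g = True

  (1) {g, v, n, s}: 3/4 true — not all ✓
  (2) v=F, r=F — same ✓
  (3) {g, s, n}: all 3 true ✓
  (4) s=T ⇒ n: T ✓
  (5) {s, g, r, v}: 2/4 true — not all ✓
  (6) {v, s, r}: 1 true — exactly one ✓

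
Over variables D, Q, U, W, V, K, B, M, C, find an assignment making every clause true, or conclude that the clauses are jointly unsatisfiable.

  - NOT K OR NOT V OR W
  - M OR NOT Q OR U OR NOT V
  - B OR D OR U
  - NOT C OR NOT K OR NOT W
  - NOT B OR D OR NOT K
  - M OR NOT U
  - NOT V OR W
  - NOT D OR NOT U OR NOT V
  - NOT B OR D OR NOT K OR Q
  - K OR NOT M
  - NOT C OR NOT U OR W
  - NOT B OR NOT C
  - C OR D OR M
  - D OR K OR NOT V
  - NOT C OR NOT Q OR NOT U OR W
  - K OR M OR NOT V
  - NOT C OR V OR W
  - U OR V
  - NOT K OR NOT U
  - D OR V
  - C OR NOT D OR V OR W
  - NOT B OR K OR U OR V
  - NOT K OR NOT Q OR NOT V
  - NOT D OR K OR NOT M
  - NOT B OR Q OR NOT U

D: True, Q: False, U: False, W: True, V: True, K: True, B: False, M: False, C: False

Set D = True.
Set Q = False.
Try U = True:
  (M OR NOT U) forces M = True.
  (NOT D OR NOT U OR NOT V) forces V = False.
  (K OR NOT M) forces K = True.
  clause (NOT K OR NOT U) is falsified — backtrack.
So U = False.
  then (U OR V) forces V = True.
  then (NOT V OR W) forces W = True.
Set K = True.
  then (NOT C OR NOT K OR NOT W) forces C = False.
Set B = False.
Set M = False.
All clauses satisfied.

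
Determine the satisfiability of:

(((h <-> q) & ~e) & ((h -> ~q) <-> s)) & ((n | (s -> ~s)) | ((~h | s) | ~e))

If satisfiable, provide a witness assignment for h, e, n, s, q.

h=T, e=F, n=T, s=F, q=T

  ((h <-> q) & ~e) & ((h -> ~q) <-> s) = True
    (h <-> q) & ~e = True
      h <-> q = True
      ~e = True
    (h -> ~q) <-> s = True
      h -> ~q = False
        ~q = False
  (n | (s -> ~s)) | ((~h | s) | ~e) = True
    n | (s -> ~s) = True
      s -> ~s = True
        ~s = True
    (~h | s) | ~e = True
      ~h | s = False
        ~h = False
      ~e = True
Both conjuncts True, so the formula holds.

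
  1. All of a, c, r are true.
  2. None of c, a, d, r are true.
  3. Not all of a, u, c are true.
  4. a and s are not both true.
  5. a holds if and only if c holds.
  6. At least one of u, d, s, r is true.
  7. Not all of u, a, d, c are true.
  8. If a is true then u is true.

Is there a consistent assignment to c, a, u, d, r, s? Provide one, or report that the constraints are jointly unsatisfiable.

Unsatisfiable

Case c = True:
  Constraint (2) is violated (c=T) — contradiction.
Case c = False:
  Constraint (1) is violated (c=F) — contradiction.
Both cases fail — unsatisfiable.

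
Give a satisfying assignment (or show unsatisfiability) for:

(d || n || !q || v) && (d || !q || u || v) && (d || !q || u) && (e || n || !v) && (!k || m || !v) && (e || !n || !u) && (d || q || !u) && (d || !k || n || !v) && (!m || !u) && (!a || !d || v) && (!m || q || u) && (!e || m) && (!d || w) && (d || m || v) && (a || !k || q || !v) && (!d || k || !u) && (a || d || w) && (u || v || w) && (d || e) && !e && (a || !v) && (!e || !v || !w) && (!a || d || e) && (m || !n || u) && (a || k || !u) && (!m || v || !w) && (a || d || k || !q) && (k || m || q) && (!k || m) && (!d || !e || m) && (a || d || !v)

Unit clause (!e) forces e = False.
In (d || e) only d is left, so d = True.
In (!d || w) only w is left, so w = True.
Set n = True.
  then (e || !n || !u) forces u = False.
  then (m || !n || u) forces m = True.
  then (!m || v || !w) forces v = True.
  then (!m || q || u) forces q = True.
  then (a || !v) forces a = True.
Set k = False.
All clauses satisfied.

n: True, a: True, w: True, v: True, d: True, m: True, q: True, e: False, u: False, k: False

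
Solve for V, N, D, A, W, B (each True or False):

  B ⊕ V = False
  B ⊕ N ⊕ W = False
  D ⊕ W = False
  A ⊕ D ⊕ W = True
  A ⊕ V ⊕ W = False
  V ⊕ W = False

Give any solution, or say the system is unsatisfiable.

Adding constraints 3, 4, 5, 6 mod 2: every variable appears an even number of times on the left, so the left side is 0.
But the right sides sum to 1 (mod 2). 0 ≠ 1 — the system is inconsistent.

The formula is unsatisfiable.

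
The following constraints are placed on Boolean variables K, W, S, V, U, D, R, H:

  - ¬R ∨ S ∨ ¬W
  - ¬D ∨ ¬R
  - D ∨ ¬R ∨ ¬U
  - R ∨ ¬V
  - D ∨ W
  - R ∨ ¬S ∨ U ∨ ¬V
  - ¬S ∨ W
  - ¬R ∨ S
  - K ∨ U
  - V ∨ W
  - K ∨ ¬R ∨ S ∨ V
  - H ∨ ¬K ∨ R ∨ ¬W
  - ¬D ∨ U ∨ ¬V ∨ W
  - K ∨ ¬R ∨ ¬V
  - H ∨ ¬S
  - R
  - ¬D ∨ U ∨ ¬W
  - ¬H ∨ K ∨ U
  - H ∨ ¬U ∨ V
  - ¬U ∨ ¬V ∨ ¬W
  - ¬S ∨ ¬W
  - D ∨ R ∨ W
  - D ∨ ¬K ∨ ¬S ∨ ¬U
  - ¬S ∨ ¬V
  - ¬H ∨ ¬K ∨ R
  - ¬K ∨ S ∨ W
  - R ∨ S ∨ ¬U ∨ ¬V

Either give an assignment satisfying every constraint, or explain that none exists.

The formula is unsatisfiable.

Case S = True:
  (¬S ∨ W) forces W = True.
  Clause (¬S ∨ ¬W) is falsified — contradiction.
Case S = False:
  (¬R ∨ S) forces R = False.
  Clause (R) is falsified — contradiction.
Both cases fail, so the formula is unsatisfiable.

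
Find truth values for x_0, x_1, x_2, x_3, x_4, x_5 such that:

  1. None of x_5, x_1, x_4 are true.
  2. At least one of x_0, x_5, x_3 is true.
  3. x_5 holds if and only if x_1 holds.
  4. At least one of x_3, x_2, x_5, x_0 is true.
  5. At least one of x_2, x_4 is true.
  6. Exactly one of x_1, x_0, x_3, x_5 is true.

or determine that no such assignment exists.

x_0 = False, x_1 = False, x_2 = True, x_3 = True, x_4 = False, x_5 = False

  (1) {x_5, x_1, x_4}: 0 true — none ✓
  (2) {x_0, x_5, x_3}: 1 true — at least one ✓
  (3) x_5=F, x_1=F — same ✓
  (4) {x_3, x_2, x_5, x_0}: 2 true — at least one ✓
  (5) {x_2, x_4}: 1 true — at least one ✓
  (6) {x_1, x_0, x_3, x_5}: 1 true — exactly one ✓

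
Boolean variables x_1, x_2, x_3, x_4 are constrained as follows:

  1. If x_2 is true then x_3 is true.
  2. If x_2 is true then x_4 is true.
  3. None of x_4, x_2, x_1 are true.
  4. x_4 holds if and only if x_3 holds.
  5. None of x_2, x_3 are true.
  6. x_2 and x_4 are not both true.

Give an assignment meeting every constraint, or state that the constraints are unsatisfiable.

x_1: False; x_2: False; x_3: False; x_4: False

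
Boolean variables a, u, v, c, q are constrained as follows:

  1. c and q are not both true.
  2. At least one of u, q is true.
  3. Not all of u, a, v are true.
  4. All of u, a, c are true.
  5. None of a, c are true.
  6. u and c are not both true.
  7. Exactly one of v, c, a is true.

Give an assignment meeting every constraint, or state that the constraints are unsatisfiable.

UNSATISFIABLE

Case a = True:
  Constraint (5) is violated (a=T) — contradiction.
Case a = False:
  Constraint (4) is violated (a=F) — contradiction.
Both cases fail — unsatisfiable.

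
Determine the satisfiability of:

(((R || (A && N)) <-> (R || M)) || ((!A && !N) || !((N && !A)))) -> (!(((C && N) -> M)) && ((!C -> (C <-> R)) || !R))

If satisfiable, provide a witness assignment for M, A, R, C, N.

M = False, A = False, R = True, C = True, N = True

  (((R || (A && N)) <-> (R || M)) || ((!A && !N) || !((N && !A)))) -> (!(((C && N) -> M)) && ((!C -> (C <-> R)) || !R)) = True
    ((R || (A && N)) <-> (R || M)) || ((!A && !N) || !((N && !A))) = True
      (R || (A && N)) <-> (R || M) = True
        R || (A && N) = True
          A && N = False
        R || M = True
      (!A && !N) || !((N && !A)) = False
        !A && !N = False
          !A = True
          !N = False
        !((N && !A)) = False
          N && !A = True
            !A = True
    !(((C && N) -> M)) && ((!C -> (C <-> R)) || !R) = True
      !(((C && N) -> M)) = True
        (C && N) -> M = False
          C && N = True
      (!C -> (C <-> R)) || !R = True
        !C -> (C <-> R) = True
          !C = False
          C <-> R = True
        !R = False
The formula evaluates to True.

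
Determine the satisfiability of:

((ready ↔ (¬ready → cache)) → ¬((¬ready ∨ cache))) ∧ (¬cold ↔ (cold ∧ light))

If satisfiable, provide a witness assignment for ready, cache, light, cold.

ready = True; cache = False; light = False; cold = True

  (ready ↔ (¬ready → cache)) → ¬((¬ready ∨ cache)) = True
    ready ↔ (¬ready → cache) = True
      ¬ready → cache = True
        ¬ready = False
    ¬((¬ready ∨ cache)) = True
      ¬ready ∨ cache = False
        ¬ready = False
  ¬cold ↔ (cold ∧ light) = True
    ¬cold = False
    cold ∧ light = False
Both conjuncts True, so the formula holds.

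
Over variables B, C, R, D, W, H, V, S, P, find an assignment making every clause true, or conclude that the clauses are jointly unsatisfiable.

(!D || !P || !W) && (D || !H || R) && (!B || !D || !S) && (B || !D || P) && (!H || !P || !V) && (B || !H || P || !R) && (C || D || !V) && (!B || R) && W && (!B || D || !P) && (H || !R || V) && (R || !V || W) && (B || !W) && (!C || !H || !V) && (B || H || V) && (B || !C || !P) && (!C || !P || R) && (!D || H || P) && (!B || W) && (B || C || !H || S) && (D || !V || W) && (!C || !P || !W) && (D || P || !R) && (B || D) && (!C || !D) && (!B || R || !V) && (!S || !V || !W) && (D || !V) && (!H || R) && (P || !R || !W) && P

Unsatisfiable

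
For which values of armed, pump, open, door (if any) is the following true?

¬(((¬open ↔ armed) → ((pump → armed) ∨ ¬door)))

armed = False, pump = True, open = True, door = True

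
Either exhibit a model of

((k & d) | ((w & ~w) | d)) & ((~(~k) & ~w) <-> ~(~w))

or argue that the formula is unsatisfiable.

w = False, d = True, k = False

  (k & d) | ((w & ~w) | d) = True
    k & d = False
    (w & ~w) | d = True
      w & ~w = False
        ~w = True
  (~(~k) & ~w) <-> ~(~w) = True
    ~(~k) & ~w = False
      ~(~k) = False
        ~k = True
      ~w = True
    ~(~w) = False
      ~w = True
Both conjuncts True, so the formula holds.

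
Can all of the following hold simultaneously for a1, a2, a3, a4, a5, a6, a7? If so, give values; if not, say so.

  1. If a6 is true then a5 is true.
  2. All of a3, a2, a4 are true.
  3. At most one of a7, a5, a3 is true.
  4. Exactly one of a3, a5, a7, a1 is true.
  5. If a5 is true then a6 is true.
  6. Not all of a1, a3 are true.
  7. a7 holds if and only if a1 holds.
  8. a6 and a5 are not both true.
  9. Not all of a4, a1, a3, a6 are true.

a1 = False, a2 = True, a3 = True, a4 = True, a5 = False, a6 = False, a7 = False

  (1) a6=F ⇒ a5: vacuous ✓
  (2) {a3, a2, a4}: all 3 true ✓
  (3) {a7, a5, a3}: 1 true — at most one ✓
  (4) {a3, a5, a7, a1}: 1 true — exactly one ✓
  (5) a5=F ⇒ a6: vacuous ✓
  (6) {a1, a3}: 1/2 true — not all ✓
  (7) a7=F, a1=F — same ✓
  (8) a6=F, a5=F — not both ✓
  (9) {a4, a1, a3, a6}: 2/4 true — not all ✓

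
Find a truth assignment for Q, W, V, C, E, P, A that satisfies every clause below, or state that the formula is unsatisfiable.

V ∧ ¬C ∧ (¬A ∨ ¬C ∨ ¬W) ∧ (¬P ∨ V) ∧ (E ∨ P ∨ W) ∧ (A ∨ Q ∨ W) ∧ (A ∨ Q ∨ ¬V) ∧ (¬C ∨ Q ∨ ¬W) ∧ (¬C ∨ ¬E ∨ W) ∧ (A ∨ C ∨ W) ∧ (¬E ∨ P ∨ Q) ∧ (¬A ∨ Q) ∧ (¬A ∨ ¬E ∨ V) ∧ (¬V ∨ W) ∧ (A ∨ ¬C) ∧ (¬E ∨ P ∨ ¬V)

Unit clause (V) forces V = True.
Unit clause (¬C) forces C = False.
In (¬V ∨ W) only W is left, so W = True.
Set Q = True.
Set E = True.
  then (¬E ∨ P ∨ ¬V) forces P = True.
Set A = False.
All clauses satisfied.

Q=T, W=T, V=T, C=F, E=T, P=T, A=F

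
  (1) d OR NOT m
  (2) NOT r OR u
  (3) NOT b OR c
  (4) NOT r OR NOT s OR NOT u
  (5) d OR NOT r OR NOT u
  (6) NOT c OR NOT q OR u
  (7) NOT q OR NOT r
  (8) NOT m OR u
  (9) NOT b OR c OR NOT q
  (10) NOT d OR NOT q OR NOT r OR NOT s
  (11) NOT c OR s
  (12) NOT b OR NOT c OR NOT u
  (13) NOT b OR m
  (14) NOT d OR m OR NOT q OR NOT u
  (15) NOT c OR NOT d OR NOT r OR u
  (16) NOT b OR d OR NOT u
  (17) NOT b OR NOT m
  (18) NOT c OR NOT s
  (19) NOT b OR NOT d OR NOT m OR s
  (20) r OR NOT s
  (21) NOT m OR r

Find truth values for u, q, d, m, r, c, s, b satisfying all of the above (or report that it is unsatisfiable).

u=F, q=F, d=T, m=F, r=F, c=F, s=F, b=F

Set u = False.
  then (NOT r OR u) forces r = False.
  then (NOT m OR u) forces m = False.
  then (NOT b OR m) forces b = False.
  then (r OR NOT s) forces s = False.
  then (NOT c OR s) forces c = False.
Set q = False.
Set d = True.
All clauses satisfied.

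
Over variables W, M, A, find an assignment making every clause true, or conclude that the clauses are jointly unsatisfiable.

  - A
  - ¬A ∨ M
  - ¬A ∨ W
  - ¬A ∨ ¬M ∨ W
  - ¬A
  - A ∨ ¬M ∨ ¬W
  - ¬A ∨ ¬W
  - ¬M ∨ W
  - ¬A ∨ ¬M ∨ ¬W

Case A = True:
  Clause (¬A) is falsified — contradiction.
Case A = False:
  Clause (A) is falsified — contradiction.
Both cases fail, so the formula is unsatisfiable.

The formula is unsatisfiable.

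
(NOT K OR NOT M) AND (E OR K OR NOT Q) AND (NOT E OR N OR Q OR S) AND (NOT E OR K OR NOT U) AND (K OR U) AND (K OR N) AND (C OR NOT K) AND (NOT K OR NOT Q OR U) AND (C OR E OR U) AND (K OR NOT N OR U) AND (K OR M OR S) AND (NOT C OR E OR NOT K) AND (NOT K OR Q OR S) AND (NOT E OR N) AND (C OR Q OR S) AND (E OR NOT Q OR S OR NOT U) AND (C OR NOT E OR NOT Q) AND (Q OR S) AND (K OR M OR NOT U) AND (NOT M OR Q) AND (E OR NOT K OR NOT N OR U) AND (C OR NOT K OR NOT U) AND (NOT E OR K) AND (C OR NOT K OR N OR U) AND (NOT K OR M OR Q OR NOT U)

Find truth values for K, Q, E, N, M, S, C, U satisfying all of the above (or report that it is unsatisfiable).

Set K = True.
  then (NOT K OR NOT M) forces M = False.
  then (C OR NOT K) forces C = True.
  then (NOT C OR E OR NOT K) forces E = True.
  then (NOT E OR N) forces N = True.
Set Q = True.
  then (NOT K OR NOT Q OR U) forces U = True.
Set S = True.
All clauses satisfied.

K: True, Q: True, E: True, N: True, M: False, S: True, C: True, U: True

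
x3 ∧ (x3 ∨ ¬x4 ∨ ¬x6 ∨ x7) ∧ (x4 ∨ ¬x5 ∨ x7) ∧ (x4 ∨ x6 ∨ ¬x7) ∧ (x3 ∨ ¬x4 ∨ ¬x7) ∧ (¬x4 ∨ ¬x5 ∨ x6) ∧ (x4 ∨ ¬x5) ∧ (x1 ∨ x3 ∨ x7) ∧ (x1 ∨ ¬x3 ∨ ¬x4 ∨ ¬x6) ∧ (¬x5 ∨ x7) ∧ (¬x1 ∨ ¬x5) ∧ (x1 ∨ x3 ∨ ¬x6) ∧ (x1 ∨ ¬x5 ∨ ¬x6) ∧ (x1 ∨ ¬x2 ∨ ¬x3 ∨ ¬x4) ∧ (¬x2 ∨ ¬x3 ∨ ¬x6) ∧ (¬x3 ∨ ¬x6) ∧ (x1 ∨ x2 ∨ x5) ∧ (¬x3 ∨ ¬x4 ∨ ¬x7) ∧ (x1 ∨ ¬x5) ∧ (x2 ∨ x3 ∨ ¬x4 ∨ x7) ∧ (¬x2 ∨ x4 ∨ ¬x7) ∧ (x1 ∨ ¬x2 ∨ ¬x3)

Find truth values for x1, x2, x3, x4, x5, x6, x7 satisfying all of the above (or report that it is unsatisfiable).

x1 = True; x2 = True; x3 = True; x4 = False; x5 = False; x6 = False; x7 = False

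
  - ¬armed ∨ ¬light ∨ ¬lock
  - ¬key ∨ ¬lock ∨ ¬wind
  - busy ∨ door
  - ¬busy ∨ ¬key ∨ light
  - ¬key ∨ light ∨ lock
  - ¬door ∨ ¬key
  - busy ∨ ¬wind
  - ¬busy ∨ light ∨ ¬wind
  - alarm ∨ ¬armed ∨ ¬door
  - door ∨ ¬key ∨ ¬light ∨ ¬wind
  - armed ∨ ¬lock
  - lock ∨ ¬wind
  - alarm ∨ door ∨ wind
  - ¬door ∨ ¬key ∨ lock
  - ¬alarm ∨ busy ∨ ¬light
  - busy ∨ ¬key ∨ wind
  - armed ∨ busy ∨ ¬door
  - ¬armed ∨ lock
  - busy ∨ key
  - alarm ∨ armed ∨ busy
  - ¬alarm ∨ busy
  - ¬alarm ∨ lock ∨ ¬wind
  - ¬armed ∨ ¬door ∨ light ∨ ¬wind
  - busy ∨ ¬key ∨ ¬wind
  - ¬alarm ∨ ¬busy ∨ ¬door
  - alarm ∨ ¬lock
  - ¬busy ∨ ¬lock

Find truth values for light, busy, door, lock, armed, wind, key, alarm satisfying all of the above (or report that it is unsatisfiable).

Set light = False.
Set busy = True.
  then (¬busy ∨ ¬key ∨ light) forces key = False.
  then (¬busy ∨ light ∨ ¬wind) forces wind = False.
  then (¬busy ∨ ¬lock) forces lock = False.
  then (¬armed ∨ lock) forces armed = False.
Set door = False.
  then (alarm ∨ door ∨ wind) forces alarm = True.
All clauses satisfied.

light = False, busy = True, door = False, lock = False, armed = False, wind = False, key = False, alarm = True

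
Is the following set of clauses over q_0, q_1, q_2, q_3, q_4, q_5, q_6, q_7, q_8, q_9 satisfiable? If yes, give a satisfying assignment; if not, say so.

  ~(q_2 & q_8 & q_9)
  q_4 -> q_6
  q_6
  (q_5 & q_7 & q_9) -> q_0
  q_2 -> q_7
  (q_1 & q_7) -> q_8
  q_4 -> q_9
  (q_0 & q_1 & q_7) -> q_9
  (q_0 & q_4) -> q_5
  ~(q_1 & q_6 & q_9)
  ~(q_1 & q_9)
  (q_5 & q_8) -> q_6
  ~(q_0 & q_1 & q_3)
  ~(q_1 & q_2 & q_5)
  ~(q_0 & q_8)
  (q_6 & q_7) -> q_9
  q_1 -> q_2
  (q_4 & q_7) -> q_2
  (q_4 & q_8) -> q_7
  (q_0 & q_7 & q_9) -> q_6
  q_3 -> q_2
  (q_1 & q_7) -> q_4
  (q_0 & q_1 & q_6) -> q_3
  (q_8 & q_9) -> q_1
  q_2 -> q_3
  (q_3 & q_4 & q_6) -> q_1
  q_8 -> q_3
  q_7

Unit clause (q_7) forces q_7 = True.
Unit clause (q_6) forces q_6 = True.
In (~q_6 | ~q_7 | q_9) only q_9 is left, so q_9 = True.
In (~q_1 | ~q_9) only ~q_1 is left, so q_1 = False.
In (q_1 | ~q_8 | ~q_9) only ~q_8 is left, so q_8 = False.
Set q_0 = False.
  then (q_0 | ~q_5 | ~q_7 | ~q_9) forces q_5 = False.
Set q_2 = True.
  then (~q_2 | q_3) forces q_3 = True.
  then (q_1 | ~q_3 | ~q_4 | ~q_6) forces q_4 = False.
All clauses satisfied.

q_0: False; q_1: False; q_2: True; q_3: True; q_4: False; q_5: False; q_6: True; q_7: True; q_8: False; q_9: True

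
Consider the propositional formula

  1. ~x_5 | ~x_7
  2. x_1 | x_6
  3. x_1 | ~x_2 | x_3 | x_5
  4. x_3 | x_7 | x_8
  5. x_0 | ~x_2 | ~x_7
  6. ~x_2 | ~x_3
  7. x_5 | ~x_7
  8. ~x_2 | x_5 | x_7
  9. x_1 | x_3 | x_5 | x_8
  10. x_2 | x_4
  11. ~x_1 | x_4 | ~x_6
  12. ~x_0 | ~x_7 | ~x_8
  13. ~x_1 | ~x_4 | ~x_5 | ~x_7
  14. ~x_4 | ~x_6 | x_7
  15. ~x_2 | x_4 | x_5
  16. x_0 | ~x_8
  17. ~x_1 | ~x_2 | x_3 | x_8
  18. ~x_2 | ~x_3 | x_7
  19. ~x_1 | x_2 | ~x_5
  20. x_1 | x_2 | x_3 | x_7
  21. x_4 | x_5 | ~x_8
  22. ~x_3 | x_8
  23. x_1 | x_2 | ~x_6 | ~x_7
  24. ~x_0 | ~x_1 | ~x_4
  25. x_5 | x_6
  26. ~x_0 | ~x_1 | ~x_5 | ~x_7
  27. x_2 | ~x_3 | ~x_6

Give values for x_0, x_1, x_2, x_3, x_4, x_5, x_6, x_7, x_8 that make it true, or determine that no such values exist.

x_0=T, x_1=T, x_2=T, x_3=F, x_4=F, x_5=T, x_6=F, x_7=F, x_8=T

Try x_0 = False:
  (x_0 | ~x_8) forces x_8 = False.
  (~x_3 | x_8) forces x_3 = False.
  (x_3 | x_7 | x_8) forces x_7 = True.
  (~x_5 | ~x_7) forces x_5 = False.
  clause (x_5 | ~x_7) is falsified — backtrack.
So x_0 = True.
Set x_1 = True.
  then (~x_0 | ~x_1 | ~x_4) forces x_4 = False.
  then (x_2 | x_4) forces x_2 = True.
  then (~x_1 | x_4 | ~x_6) forces x_6 = False.
  then (~x_2 | x_4 | x_5) forces x_5 = True.
  then (~x_0 | ~x_1 | ~x_5 | ~x_7) forces x_7 = False.
  then (~x_2 | ~x_3) forces x_3 = False.
  then (~x_1 | ~x_2 | x_3 | x_8) forces x_8 = True.
All clauses satisfied.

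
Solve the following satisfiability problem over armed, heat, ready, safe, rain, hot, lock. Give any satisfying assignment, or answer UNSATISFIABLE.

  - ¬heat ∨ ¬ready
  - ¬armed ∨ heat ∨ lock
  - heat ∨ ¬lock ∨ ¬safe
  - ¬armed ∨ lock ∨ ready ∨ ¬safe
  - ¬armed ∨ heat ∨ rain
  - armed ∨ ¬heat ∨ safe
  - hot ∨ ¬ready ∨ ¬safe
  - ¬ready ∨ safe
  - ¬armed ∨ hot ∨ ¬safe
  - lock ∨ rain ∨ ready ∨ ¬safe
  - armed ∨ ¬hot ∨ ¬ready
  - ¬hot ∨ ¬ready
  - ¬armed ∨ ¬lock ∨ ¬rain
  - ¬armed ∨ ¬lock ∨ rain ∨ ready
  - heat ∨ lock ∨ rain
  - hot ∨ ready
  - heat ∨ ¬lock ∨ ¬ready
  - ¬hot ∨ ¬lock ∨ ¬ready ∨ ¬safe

armed = False; heat = True; ready = False; safe = True; rain = False; hot = True; lock = True

Set armed = False.
Set heat = True.
  then (¬heat ∨ ¬ready) forces ready = False.
  then (armed ∨ ¬heat ∨ safe) forces safe = True.
  then (hot ∨ ready) forces hot = True.
Set rain = False.
  then (lock ∨ rain ∨ ready ∨ ¬safe) forces lock = True.
All clauses satisfied.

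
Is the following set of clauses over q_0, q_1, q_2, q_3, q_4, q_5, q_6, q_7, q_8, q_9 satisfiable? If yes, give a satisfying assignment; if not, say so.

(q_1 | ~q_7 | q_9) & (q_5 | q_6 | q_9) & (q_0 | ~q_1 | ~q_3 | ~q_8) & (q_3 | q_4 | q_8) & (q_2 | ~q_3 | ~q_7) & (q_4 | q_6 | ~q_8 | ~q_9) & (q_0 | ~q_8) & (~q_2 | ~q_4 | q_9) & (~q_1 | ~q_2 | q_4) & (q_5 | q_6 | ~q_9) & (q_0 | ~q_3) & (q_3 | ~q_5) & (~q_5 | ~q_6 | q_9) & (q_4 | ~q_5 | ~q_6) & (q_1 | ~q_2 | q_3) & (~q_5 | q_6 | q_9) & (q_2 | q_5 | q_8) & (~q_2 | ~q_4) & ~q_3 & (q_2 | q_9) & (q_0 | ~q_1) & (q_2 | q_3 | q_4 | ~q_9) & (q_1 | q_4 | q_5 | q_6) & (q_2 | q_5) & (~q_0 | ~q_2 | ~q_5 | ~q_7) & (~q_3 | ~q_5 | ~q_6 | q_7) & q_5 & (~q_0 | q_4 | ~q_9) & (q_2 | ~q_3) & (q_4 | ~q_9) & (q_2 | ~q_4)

No satisfying assignment exists.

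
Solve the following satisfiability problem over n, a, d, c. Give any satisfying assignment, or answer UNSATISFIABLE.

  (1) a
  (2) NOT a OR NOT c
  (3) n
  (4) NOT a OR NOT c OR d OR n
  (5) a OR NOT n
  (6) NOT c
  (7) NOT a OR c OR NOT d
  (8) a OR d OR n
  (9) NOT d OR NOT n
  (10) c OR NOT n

Case n = True:
  (a) forces a = True.
  (NOT a OR NOT c) forces c = False.
  Clause (c OR NOT n) is falsified — contradiction.
Case n = False:
  Clause (n) is falsified — contradiction.
Both cases fail, so the formula is unsatisfiable.

Unsatisfiable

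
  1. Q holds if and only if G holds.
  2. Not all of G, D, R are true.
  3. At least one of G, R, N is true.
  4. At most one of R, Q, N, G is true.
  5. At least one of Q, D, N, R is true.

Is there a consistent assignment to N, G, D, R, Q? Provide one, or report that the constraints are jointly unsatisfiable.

N=T, G=F, D=F, R=F, Q=F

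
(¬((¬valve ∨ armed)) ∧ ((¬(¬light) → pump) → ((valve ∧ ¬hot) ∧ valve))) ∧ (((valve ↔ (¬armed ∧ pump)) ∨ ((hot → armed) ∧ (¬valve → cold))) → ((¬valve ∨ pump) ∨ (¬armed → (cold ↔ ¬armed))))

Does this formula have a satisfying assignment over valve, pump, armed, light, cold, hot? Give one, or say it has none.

valve = True; pump = False; armed = False; light = True; cold = True; hot = False

  ¬((¬valve ∨ armed)) ∧ ((¬(¬light) → pump) → ((valve ∧ ¬hot) ∧ valve)) = True
    ¬((¬valve ∨ armed)) = True
      ¬valve ∨ armed = False
        ¬valve = False
    (¬(¬light) → pump) → ((valve ∧ ¬hot) ∧ valve) = True
      ¬(¬light) → pump = False
        ¬(¬light) = True
          ¬light = False
      (valve ∧ ¬hot) ∧ valve = True
        valve ∧ ¬hot = True
          ¬hot = True
  ((valve ↔ (¬armed ∧ pump)) ∨ ((hot → armed) ∧ (¬valve → cold))) → ((¬valve ∨ pump) ∨ (¬armed → (cold ↔ ¬armed))) = True
    (valve ↔ (¬armed ∧ pump)) ∨ ((hot → armed) ∧ (¬valve → cold)) = True
      valve ↔ (¬armed ∧ pump) = False
        ¬armed ∧ pump = False
          ¬armed = True
      (hot → armed) ∧ (¬valve → cold) = True
        hot → armed = True
        ¬valve → cold = True
          ¬valve = False
    (¬valve ∨ pump) ∨ (¬armed → (cold ↔ ¬armed)) = True
      ¬valve ∨ pump = False
        ¬valve = False
      ¬armed → (cold ↔ ¬armed) = True
        ¬armed = True
        cold ↔ ¬armed = True
          ¬armed = True
Both conjuncts True, so the formula holds.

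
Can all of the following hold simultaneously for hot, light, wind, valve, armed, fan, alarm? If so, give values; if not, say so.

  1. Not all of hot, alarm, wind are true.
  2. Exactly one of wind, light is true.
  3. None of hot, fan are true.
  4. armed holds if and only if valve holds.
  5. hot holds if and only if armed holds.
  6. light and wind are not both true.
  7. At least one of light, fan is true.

hot: False, light: True, wind: False, valve: False, armed: False, fan: False, alarm: False

  (1) {hot, alarm, wind}: 0/3 true — not all ✓
  (2) {wind, light}: 1 true — exactly one ✓
  (3) {hot, fan}: 0 true — none ✓
  (4) armed=F, valve=F — same ✓
  (5) hot=F, armed=F — same ✓
  (6) light=T, wind=F — not both ✓
  (7) {light, fan}: 1 true — at least one ✓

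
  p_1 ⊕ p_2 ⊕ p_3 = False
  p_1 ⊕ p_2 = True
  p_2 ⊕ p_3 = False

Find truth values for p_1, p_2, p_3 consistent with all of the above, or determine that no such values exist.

p_1=F, p_2=T, p_3=T

p_1 ⊕ p_2 ⊕ p_3 = F ⊕ T ⊕ T = False ✓
p_1 ⊕ p_2 = F ⊕ T = True ✓
p_2 ⊕ p_3 = T ⊕ T = False ✓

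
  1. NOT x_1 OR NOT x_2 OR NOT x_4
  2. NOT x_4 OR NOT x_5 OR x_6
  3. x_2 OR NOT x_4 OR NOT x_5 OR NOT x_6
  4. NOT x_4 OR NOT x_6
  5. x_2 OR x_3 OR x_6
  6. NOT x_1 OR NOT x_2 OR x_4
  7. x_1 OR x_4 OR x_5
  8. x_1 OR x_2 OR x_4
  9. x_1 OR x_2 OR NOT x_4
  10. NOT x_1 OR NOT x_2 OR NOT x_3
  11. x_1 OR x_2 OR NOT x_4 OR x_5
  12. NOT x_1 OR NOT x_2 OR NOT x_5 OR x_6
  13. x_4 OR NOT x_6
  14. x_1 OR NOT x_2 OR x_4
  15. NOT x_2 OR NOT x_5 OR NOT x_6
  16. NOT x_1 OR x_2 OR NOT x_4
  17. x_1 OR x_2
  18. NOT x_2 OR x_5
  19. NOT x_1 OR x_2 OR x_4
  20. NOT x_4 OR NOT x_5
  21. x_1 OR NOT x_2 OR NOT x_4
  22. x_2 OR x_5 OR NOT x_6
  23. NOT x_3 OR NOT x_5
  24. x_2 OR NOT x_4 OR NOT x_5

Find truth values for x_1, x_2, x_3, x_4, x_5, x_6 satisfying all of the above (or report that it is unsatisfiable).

Unsatisfiable — no assignment works.

Case x_2 = True:
  (NOT x_2 OR x_5) forces x_5 = True.
  (NOT x_2 OR NOT x_5 OR NOT x_6) forces x_6 = False.
  (NOT x_4 OR NOT x_5 OR x_6) forces x_4 = False.
  (NOT x_1 OR NOT x_2 OR x_4) forces x_1 = False.
  Clause (x_1 OR NOT x_2 OR x_4) is falsified — contradiction.
Case x_2 = False:
  (x_1 OR x_2) forces x_1 = True.
  (NOT x_1 OR x_2 OR NOT x_4) forces x_4 = False.
  Clause (NOT x_1 OR x_2 OR x_4) is falsified — contradiction.
Both cases fail, so the formula is unsatisfiable.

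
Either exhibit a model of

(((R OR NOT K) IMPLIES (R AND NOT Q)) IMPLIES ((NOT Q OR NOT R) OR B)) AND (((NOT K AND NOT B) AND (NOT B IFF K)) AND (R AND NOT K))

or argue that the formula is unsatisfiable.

Case K = True: the conjunct NOT K is False.
Case K = False: the formula simplifies to ((R AND NOT Q) IMPLIES ((NOT Q OR NOT R) OR B)) AND ((NOT B AND B) AND R).
  B = True: the conjunct NOT B is False.
  B = False: the conjunct B is False.
Both cases fail — unsatisfiable.

UNSATISFIABLE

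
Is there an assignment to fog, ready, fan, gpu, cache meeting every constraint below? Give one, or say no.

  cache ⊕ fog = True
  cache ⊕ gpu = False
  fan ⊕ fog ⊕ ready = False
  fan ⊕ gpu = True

fog=T; ready=F; fan=T; gpu=F; cache=F

cache ⊕ fog = F ⊕ T = True ✓
cache ⊕ gpu = F ⊕ F = False ✓
fan ⊕ fog ⊕ ready = T ⊕ T ⊕ F = False ✓
fan ⊕ gpu = T ⊕ F = True ✓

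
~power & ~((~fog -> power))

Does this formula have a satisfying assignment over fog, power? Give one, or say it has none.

fog=F, power=F

  ~power = True
  ~((~fog -> power)) = True
    ~fog -> power = False
      ~fog = True
Both conjuncts True, so the formula holds.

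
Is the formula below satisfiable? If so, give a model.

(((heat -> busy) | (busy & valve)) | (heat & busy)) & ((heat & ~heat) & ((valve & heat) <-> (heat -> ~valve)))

Unsatisfiable

The conjunct (valve & heat) <-> (heat -> ~valve) is unsatisfiable on its own:
  valve=F, heat=F: evaluates to False.
  valve=F, heat=T: evaluates to False.
  valve=T, heat=F: evaluates to False.
  valve=T, heat=T: evaluates to False.
So the whole conjunction is unsatisfiable.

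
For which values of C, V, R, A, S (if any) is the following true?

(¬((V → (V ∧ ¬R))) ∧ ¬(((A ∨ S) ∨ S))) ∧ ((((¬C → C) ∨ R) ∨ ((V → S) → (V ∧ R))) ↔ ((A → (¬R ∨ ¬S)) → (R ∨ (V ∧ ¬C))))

C: True, V: True, R: True, A: False, S: False

  ¬((V → (V ∧ ¬R))) ∧ ¬(((A ∨ S) ∨ S)) = True
    ¬((V → (V ∧ ¬R))) = True
      V → (V ∧ ¬R) = False
        V ∧ ¬R = False
          ¬R = False
    ¬(((A ∨ S) ∨ S)) = True
      (A ∨ S) ∨ S = False
        A ∨ S = False
  (((¬C → C) ∨ R) ∨ ((V → S) → (V ∧ R))) ↔ ((A → (¬R ∨ ¬S)) → (R ∨ (V ∧ ¬C))) = True
    ((¬C → C) ∨ R) ∨ ((V → S) → (V ∧ R)) = True
      (¬C → C) ∨ R = True
        ¬C → C = True
          ¬C = False
      (V → S) → (V ∧ R) = True
        V → S = False
        V ∧ R = True
    (A → (¬R ∨ ¬S)) → (R ∨ (V ∧ ¬C)) = True
      A → (¬R ∨ ¬S) = True
        ¬R ∨ ¬S = True
          ¬R = False
          ¬S = True
      R ∨ (V ∧ ¬C) = True
        V ∧ ¬C = False
          ¬C = False
Both conjuncts True, so the formula holds.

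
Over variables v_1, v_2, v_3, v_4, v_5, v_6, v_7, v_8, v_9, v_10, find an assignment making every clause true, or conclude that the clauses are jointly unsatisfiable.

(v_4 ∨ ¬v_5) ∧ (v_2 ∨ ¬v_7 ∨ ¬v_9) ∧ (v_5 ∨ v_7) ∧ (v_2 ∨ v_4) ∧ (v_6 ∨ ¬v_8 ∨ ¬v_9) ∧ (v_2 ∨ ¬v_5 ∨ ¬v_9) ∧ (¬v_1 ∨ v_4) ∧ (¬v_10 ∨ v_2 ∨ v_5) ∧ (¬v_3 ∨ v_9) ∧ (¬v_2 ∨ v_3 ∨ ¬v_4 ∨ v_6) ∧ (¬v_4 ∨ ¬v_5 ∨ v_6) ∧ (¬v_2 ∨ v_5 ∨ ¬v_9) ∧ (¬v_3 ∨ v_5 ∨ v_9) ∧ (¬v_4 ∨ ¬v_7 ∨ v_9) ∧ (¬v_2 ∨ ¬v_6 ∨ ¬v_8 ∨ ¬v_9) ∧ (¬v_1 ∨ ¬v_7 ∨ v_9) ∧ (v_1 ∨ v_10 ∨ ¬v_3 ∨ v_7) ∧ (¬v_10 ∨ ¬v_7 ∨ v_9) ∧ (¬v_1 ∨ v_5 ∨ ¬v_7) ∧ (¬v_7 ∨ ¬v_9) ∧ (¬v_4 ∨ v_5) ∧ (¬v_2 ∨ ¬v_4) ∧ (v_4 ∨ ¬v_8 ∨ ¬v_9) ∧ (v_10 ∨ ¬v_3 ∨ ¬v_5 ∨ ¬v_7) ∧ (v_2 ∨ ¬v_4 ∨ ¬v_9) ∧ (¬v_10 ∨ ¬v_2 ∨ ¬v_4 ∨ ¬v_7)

v_1: False, v_2: False, v_3: False, v_4: True, v_5: True, v_6: True, v_7: False, v_8: True, v_9: False, v_10: True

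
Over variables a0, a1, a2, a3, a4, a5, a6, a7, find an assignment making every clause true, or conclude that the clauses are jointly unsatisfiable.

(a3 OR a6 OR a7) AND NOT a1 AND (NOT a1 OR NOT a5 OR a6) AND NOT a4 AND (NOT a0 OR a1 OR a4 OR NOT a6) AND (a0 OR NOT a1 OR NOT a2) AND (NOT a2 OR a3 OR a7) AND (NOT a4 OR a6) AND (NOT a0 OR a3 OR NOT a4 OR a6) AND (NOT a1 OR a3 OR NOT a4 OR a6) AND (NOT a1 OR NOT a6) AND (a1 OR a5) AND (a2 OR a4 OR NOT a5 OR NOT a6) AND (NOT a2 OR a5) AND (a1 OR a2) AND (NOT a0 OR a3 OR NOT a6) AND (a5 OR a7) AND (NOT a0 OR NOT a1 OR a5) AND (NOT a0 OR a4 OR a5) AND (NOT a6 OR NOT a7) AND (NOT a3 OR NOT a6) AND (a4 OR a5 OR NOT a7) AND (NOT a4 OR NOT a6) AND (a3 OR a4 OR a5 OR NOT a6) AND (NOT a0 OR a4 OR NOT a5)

a0 = False, a1 = False, a2 = True, a3 = False, a4 = False, a5 = True, a6 = False, a7 = True

Unit clause (NOT a1) forces a1 = False.
Unit clause (NOT a4) forces a4 = False.
In (a1 OR a5) only a5 is left, so a5 = True.
In (a1 OR a2) only a2 is left, so a2 = True.
In (NOT a0 OR a4 OR NOT a5) only NOT a0 is left, so a0 = False.
Set a3 = False.
  then (NOT a2 OR a3 OR a7) forces a7 = True.
  then (NOT a6 OR NOT a7) forces a6 = False.
All clauses satisfied.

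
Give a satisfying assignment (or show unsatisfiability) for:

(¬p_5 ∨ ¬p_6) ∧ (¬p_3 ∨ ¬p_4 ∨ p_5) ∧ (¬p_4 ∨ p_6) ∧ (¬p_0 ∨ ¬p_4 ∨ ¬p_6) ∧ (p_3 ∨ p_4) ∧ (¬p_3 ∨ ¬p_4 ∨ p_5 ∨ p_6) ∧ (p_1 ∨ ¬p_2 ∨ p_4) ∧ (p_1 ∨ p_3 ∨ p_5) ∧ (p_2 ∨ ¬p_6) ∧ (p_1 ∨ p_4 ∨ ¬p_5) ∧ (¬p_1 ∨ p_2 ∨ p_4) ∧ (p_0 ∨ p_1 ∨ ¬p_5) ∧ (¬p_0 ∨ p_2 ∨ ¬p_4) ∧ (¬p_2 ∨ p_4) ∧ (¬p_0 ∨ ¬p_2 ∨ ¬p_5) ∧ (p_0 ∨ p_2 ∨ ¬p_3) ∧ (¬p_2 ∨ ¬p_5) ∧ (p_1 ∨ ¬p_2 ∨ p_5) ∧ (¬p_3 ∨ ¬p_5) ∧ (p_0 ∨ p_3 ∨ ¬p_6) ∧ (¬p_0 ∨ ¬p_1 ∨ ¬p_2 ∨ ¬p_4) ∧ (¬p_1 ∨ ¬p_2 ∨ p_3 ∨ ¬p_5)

p_0: True, p_1: False, p_2: False, p_3: True, p_4: False, p_5: False, p_6: False

Set p_0 = True.
Set p_1 = False.
Set p_2 = False.
  then (p_2 ∨ ¬p_6) forces p_6 = False.
  then (¬p_0 ∨ p_2 ∨ ¬p_4) forces p_4 = False.
  then (p_3 ∨ p_4) forces p_3 = True.
  then (p_1 ∨ p_4 ∨ ¬p_5) forces p_5 = False.
All clauses satisfied.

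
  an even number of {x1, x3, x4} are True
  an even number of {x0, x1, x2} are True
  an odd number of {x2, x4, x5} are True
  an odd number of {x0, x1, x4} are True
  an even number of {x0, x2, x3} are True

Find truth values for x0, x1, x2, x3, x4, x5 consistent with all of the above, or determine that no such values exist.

x0 = False; x1 = True; x2 = True; x3 = True; x4 = False; x5 = False

{x1, x3, x4}: 2 true → even ✓
{x0, x1, x2}: 2 true → even ✓
{x2, x4, x5}: 1 true → odd ✓
{x0, x1, x4}: 1 true → odd ✓
{x0, x2, x3}: 2 true → even ✓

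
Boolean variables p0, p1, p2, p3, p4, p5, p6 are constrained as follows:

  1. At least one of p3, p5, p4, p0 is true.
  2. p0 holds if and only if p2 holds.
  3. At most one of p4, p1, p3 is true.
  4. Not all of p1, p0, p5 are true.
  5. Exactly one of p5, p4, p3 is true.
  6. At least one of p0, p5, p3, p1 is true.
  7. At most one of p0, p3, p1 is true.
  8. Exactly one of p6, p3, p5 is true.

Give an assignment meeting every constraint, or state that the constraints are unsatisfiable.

p0 = False; p1 = False; p2 = False; p3 = True; p4 = False; p5 = False; p6 = False

  (1) {p3, p5, p4, p0}: 1 true — at least one ✓
  (2) p0=F, p2=F — same ✓
  (3) {p4, p1, p3}: 1 true — at most one ✓
  (4) {p1, p0, p5}: 0/3 true — not all ✓
  (5) {p5, p4, p3}: 1 true — exactly one ✓
  (6) {p0, p5, p3, p1}: 1 true — at least one ✓
  (7) {p0, p3, p1}: 1 true — at most one ✓
  (8) {p6, p3, p5}: 1 true — exactly one ✓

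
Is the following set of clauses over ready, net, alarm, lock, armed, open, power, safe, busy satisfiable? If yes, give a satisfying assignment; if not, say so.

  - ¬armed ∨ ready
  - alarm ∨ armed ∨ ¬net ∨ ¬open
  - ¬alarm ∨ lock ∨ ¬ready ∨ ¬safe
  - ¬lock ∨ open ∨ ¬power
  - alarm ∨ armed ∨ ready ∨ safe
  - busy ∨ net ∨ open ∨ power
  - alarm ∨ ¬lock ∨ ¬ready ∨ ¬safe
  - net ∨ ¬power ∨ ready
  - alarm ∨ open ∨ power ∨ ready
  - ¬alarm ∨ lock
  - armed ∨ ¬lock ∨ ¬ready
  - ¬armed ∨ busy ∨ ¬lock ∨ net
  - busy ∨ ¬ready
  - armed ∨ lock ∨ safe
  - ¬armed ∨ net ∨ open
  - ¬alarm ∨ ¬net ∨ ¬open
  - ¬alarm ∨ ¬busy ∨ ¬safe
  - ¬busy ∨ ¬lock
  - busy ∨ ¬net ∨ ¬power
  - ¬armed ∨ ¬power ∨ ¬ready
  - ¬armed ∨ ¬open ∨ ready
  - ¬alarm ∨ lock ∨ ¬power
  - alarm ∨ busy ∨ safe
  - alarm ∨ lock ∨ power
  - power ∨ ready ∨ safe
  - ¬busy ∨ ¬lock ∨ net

Set ready = False.
  then (¬armed ∨ ready) forces armed = False.
Set net = False.
  then (net ∨ ¬power ∨ ready) forces power = False.
  then (power ∨ ready ∨ safe) forces safe = True.
Set alarm = False.
  then (alarm ∨ open ∨ power ∨ ready) forces open = True.
  then (alarm ∨ lock ∨ power) forces lock = True.
  then (¬busy ∨ ¬lock ∨ net) forces busy = False.
All clauses satisfied.

ready=F; net=F; alarm=F; lock=T; armed=F; open=T; power=F; safe=T; busy=F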